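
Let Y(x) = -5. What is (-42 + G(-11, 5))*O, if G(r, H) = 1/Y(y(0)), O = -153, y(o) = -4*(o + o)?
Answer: 32283/5 ≈ 6456.6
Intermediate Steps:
y(o) = -8*o
G(r, H) = -⅕ (G(r, H) = 1/(-5) = -⅕)
(-42 + G(-11, 5))*O = (-42 - ⅕)*(-153) = -211/5*(-153) = 32283/5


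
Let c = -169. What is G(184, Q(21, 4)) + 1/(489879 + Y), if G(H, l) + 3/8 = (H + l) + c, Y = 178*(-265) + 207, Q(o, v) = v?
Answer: 16498623/885832 ≈ 18.625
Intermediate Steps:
Y = -46963 (Y = -47170 + 207 = -46963)
G(H, l) = -1355/8 + H + l (G(H, l) = -3/8 + ((H + l) - 169) = -3/8 + (-169 + H + l) = -1355/8 + H + l)
G(184, Q(21, 4)) + 1/(489879 + Y) = (-1355/8 + 184 + 4) + 1/(489879 - 46963) = 149/8 + 1/442916 = 16498623/885832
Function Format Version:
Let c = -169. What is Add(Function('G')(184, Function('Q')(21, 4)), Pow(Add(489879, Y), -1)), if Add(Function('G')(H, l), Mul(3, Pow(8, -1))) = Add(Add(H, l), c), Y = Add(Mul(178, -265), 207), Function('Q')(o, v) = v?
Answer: Rational(16498623, 885832) ≈ 18.625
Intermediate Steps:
Y = -46963 (Y = Add(-47170, 207) = -46963)
Function('G')(H, l) = Add(Rational(-1355, 8), H, l) (Function('G')(H, l) = Add(Rational(-3, 8), Add(Add(H, l), -169)) = Add(Rational(-3, 8), Add(-169, H, l)) = Add(Rational(-1355, 8), H, l))
Add(Function('G')(184, Function('Q')(21, 4)), Pow(Add(489879, Y), -1)) = Add(Add(Rational(-1355, 8), 184, 4), Pow(Add(489879, -46963), -1)) = Add(Rational(149, 8), Pow(442916, -1)) = Add(Rational(149, 8), Rational(1, 442916)) = Rational(16498623, 885832)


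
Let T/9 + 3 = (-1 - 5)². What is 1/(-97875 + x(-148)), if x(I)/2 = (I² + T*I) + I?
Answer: -1/142275 ≈ -7.0286e-6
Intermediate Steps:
T = 297 (T = -27 + 9*(-1 - 5)² = -27 + 9*(-6)² = -27 + 9*36 = -27 + 324 = 297)
x(I) = 2*I² + 596*I (x(I) = 2*((I² + 297*I) + I) = 2*(I² + 298*I) = 2*I² + 596*I)
1/(-97875 + x(-148)) = 1/(-97875 + 2*(-148)*(298 - 148)) = 1/(-97875 + 2*(-148)*150) = 1/(-97875 - 44400) = 1/(-142275) = -1/142275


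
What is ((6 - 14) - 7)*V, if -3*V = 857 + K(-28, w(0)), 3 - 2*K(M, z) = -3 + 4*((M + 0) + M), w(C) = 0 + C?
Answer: 4860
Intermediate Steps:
w(C) = C
K(M, z) = 3 - 4*M (K(M, z) = 3/2 - (-3 + 4*((M + 0) + M))/2 = 3/2 - (-3 + 4*(M + M))/2 = 3/2 - (-3 + 4*(2*M))/2 = 3/2 - (-3 + 8*M)/2 = 3/2 + (3/2 - 4*M) = 3 - 4*M)
V = -324 (V = -(857 + (3 - 4*(-28)))/3 = -(857 + (3 + 112))/3 = -(857 + 115)/3 = -⅓*972 = -324)
((6 - 14) - 7)*V = ((6 - 14) - 7)*(-324) = (-8 - 7)*(-324) = -15*(-324) = 4860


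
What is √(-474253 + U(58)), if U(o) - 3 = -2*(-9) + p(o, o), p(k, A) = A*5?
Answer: I*√473942 ≈ 688.43*I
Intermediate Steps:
p(k, A) = 5*A
U(o) = 21 + 5*o (U(o) = 3 + (-2*(-9) + 5*o) = 3 + (18 + 5*o) = 21 + 5*o)
√(-474253 + U(58)) = √(-474253 + (21 + 5*58)) = √(-474253 + (21 + 290)) = √(-474253 + 311) = √(-473942) = I*√473942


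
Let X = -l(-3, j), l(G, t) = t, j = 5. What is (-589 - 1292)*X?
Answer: 9405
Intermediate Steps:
X = -5 (X = -1*5 = -5)
(-589 - 1292)*X = (-589 - 1292)*(-5) = -1881*(-5) = 9405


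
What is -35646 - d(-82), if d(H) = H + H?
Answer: -35482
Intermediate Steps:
d(H) = 2*H
-35646 - d(-82) = -35646 - 2*(-82) = -35646 - 1*(-164) = -35646 + 164 = -35482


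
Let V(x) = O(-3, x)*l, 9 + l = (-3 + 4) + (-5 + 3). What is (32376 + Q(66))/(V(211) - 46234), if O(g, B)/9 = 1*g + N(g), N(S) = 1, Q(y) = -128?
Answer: -16124/23027 ≈ -0.70022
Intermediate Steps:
O(g, B) = 9 + 9*g (O(g, B) = 9*(1*g + 1) = 9*(g + 1) = 9*(1 + g) = 9 + 9*g)
l = -10 (l = -9 + ((-3 + 4) + (-5 + 3)) = -9 + (1 - 2) = -9 - 1 = -10)
V(x) = 180 (V(x) = (9 + 9*(-3))*(-10) = (9 - 27)*(-10) = -18*(-10) = 180)
(32376 + Q(66))/(V(211) - 46234) = (32376 - 128)/(180 - 46234) = 32248/(-46054) = 32248*(-1/46054) = -16124/23027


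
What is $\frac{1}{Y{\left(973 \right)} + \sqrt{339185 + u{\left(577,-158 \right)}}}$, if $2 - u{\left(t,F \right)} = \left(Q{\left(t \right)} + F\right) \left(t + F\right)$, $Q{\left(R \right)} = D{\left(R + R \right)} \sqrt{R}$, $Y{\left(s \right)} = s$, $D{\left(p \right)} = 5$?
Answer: $\frac{1}{973 + \sqrt{405389 - 2095 \sqrt{577}}} \approx 0.0006374$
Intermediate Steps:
$Q{\left(R \right)} = 5 \sqrt{R}$
$u{\left(t,F \right)} = 2 - \left(F + t\right) \left(F + 5 \sqrt{t}\right)$ ($u{\left(t,F \right)} = 2 - \left(5 \sqrt{t} + F\right) \left(t + F\right) = 2 - \left(F + 5 \sqrt{t}\right) \left(F + t\right) = 2 - \left(F + t\right) \left(F + 5 \sqrt{t}\right)$)
$\frac{1}{Y{\left(973 \right)} + \sqrt{339185 + u{\left(577,-158 \right)}}} = \frac{1}{973 + \sqrt{339185 - \left(24962 - 91166 - 790 \sqrt{577} + 2885 \sqrt{577}\right)}} = \frac{1}{973 + \sqrt{339185 + \left(2 - 24964 - 5 \cdot 577 \sqrt{577} + 91166 + 790 \sqrt{577}\right)}} = \frac{1}{973 + \sqrt{339185 + \left(2 - 24964 - 2885 \sqrt{577} + 91166 + 790 \sqrt{577}\right)}} = \frac{1}{973 + \sqrt{339185 + \left(66204 - 2095 \sqrt{577}\right)}} = \frac{1}{973 + \sqrt{405389 - 2095 \sqrt{577}}}$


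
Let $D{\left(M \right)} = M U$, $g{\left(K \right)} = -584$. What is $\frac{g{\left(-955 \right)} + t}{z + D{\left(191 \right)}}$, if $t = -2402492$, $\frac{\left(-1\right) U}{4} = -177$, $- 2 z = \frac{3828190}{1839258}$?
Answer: $- \frac{4419876757608}{248717266729} \approx -17.771$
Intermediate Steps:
$z = - \frac{1914095}{1839258}$ ($z = - \frac{3828190 \cdot \frac{1}{1839258}}{2} = \left(- \frac{1}{2}\right) \frac{1914095}{919629} = - \frac{1914095}{1839258} \approx -1.0407$)
$U = 708$ ($U = \left(-4\right) \left(-177\right) = 708$)
$D{\left(M \right)} = 708 M$ ($D{\left(M \right)} = M 708 = 708 M$)
$\frac{g{\left(-955 \right)} + t}{z + D{\left(191 \right)}} = \frac{-584 - 2402492}{- \frac{1914095}{1839258} + 708 \cdot 191} = - \frac{2403076}{- \frac{1914095}{1839258} + 135228} = - \frac{2403076}{\frac{248717266729}{1839258}} = \left(-2403076\right) \frac{1839258}{248717266729} = - \frac{4419876757608}{248717266729}$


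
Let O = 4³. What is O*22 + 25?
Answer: 1433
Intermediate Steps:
O = 64
O*22 + 25 = 64*22 + 25 = 1408 + 25 = 1433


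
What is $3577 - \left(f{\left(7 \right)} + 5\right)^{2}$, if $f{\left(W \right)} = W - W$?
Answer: $3552$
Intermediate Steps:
$f{\left(W \right)} = 0$
$3577 - \left(f{\left(7 \right)} + 5\right)^{2} = 3577 - \left(0 + 5\right)^{2} = 3577 - 5^{2} = 3577 - 25 = 3552$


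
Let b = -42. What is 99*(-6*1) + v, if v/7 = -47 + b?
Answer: -1217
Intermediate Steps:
v = -623 (v = 7*(-47 - 42) = 7*(-89) = -623)
99*(-6*1) + v = 99*(-6*1) - 623 = 99*(-6) - 623 = -594 - 623 = -1217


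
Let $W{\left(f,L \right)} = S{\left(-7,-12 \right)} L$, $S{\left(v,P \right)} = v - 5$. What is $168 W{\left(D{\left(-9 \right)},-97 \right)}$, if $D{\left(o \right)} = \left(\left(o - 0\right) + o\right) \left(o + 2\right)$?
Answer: $195552$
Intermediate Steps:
$S{\left(v,P \right)} = -5 + v$
$D{\left(o \right)} = 2 o \left(2 + o\right)$ ($D{\left(o \right)} = \left(\left(o + 0\right) + o\right) \left(2 + o\right) = \left(o + o\right) \left(2 + o\right) = 2 o \left(2 + o\right)$)
$W{\left(f,L \right)} = - 12 L$ ($W{\left(f,L \right)} = \left(-5 - 7\right) L = - 12 L$)
$168 W{\left(D{\left(-9 \right)},-97 \right)} = 168 \left(\left(-12\right) \left(-97\right)\right) = 168 \cdot 1164 = 195552$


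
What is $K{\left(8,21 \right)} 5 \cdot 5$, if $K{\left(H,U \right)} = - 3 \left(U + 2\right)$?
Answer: $-1725$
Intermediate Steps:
$K{\left(H,U \right)} = -6 - 3 U$ ($K{\left(H,U \right)} = - 3 \left(2 + U\right) = -6 - 3 U$)
$K{\left(8,21 \right)} 5 \cdot 5 = \left(-6 - 63\right) 5 \cdot 5 = \left(-6 - 63\right) 25 = \left(-69\right) 25 = -1725$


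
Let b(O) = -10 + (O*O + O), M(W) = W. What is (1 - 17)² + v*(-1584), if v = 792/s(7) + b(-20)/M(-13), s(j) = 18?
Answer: -316640/13 ≈ -24357.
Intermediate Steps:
b(O) = -10 + O + O² (b(O) = -10 + (O² + O) = -10 + (O + O²) = -10 + O + O²)
v = 202/13 (v = 792/18 + (-10 - 20 + (-20)²)/(-13) = 792*(1/18) + (-10 - 20 + 400)*(-1/13) = 44 + 370*(-1/13) = 44 - 370/13 = 202/13 ≈ 15.538)
(1 - 17)² + v*(-1584) = (1 - 17)² + (202/13)*(-1584) = (-16)² - 319968/13 = 256 - 319968/13 = -316640/13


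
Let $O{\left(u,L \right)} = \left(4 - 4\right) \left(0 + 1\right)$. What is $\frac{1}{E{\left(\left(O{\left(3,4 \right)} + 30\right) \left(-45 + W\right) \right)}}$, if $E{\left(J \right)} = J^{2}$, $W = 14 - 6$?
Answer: $\frac{1}{1232100} \approx 8.1162 \cdot 10^{-7}$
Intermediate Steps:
$O{\left(u,L \right)} = 0$ ($O{\left(u,L \right)} = 0 \cdot 1 = 0$)
$W = 8$
$\frac{1}{E{\left(\left(O{\left(3,4 \right)} + 30\right) \left(-45 + W\right) \right)}} = \frac{1}{\left(\left(0 + 30\right) \left(-45 + 8\right)\right)^{2}} = \frac{1}{\left(30 \left(-37\right)\right)^{2}} = \frac{1}{\left(-1110\right)^{2}} = \frac{1}{1232100}$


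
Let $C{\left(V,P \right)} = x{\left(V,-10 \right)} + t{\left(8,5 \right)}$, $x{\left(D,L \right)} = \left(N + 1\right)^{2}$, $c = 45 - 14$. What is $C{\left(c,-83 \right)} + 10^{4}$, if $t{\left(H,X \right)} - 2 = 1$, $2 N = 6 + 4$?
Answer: $10039$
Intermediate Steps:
$N = 5$ ($N = \frac{6 + 4}{2} = \frac{1}{2} \cdot 10 = 5$)
$c = 31$ ($c = 45 - 14 = 31$)
$t{\left(H,X \right)} = 3$ ($t{\left(H,X \right)} = 2 + 1 = 3$)
$x{\left(D,L \right)} = 36$ ($x{\left(D,L \right)} = \left(5 + 1\right)^{2} = 6^{2} = 36$)
$C{\left(V,P \right)} = 39$ ($C{\left(V,P \right)} = 36 + 3 = 39$)
$C{\left(c,-83 \right)} + 10^{4} = 39 + 10^{4} = 39 + 10000 = 10039$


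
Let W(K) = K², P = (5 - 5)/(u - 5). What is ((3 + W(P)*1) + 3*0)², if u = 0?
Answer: 9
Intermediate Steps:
P = 0 (P = (5 - 5)/(0 - 5) = 0/(-5) = 0*(-⅕) = 0)
((3 + W(P)*1) + 3*0)² = ((3 + 0²*1) + 3*0)² = ((3 + 0*1) + 0)² = ((3 + 0) + 0)² = (3 + 0)² = 3² = 9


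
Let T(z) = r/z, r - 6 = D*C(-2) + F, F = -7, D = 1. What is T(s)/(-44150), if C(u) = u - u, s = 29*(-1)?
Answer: -1/1280350 ≈ -7.8104e-7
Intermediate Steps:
s = -29
C(u) = 0
r = -1 (r = 6 + (1*0 - 7) = 6 + (0 - 7) = 6 - 7 = -1)
T(z) = -1/z
T(s)/(-44150) = -1/(-29)/(-44150) = -1*(-1/29)*(-1/44150) = (1/29)*(-1/44150) = -1/1280350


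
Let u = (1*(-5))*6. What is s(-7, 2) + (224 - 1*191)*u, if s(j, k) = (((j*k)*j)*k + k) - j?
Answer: -785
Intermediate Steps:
u = -30 (u = -5*6 = -30)
s(j, k) = k - j + j²*k² (s(j, k) = ((k*j²)*k + k) - j = (j²*k² + k) - j = (k + j²*k²) - j = k - j + j²*k²)
s(-7, 2) + (224 - 1*191)*u = (2 - 1*(-7) + (-7)²*2²) + (224 - 1*191)*(-30) = (2 + 7 + 49*4) + (224 - 191)*(-30) = (2 + 7 + 196) + 33*(-30) = 205 - 990 = -785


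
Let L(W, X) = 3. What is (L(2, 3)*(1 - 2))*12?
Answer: -36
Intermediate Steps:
(L(2, 3)*(1 - 2))*12 = (3*(1 - 2))*12 = (3*(-1))*12 = -3*12 = -36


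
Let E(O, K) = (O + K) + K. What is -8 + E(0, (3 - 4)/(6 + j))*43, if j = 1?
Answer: -142/7 ≈ -20.286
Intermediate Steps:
E(O, K) = O + 2*K (E(O, K) = (K + O) + K = O + 2*K)
-8 + E(0, (3 - 4)/(6 + j))*43 = -8 + (0 + 2*((3 - 4)/(6 + 1)))*43 = -8 + (0 + 2*(-1/7))*43 = -8 + (0 - 2/7)*43 = -8 - 2/7*43 = -8 - 86/7 = -142/7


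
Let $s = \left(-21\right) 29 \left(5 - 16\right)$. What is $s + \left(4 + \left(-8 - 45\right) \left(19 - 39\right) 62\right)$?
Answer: $72423$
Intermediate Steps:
$s = 6699$ ($s = \left(-609\right) \left(-11\right) = 6699$)
$s + \left(4 + \left(-8 - 45\right) \left(19 - 39\right) 62\right) = 6699 + \left(4 + \left(-8 - 45\right) \left(19 - 39\right) 62\right) = 6699 + \left(4 + \left(-53\right) \left(-20\right) 62\right) = 6699 + \left(4 + 1060 \cdot 62\right) = 6699 + \left(4 + 65720\right) = 6699 + 65724 = 72423$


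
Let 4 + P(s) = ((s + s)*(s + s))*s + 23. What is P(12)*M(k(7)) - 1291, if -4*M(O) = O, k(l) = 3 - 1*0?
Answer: -25957/4 ≈ -6489.3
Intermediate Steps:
k(l) = 3 (k(l) = 3 + 0 = 3)
M(O) = -O/4
P(s) = 19 + 4*s³ (P(s) = -4 + (((s + s)*(s + s))*s + 23) = -4 + (((2*s)*(2*s))*s + 23) = -4 + ((4*s²)*s + 23) = -4 + (4*s³ + 23) = -4 + (23 + 4*s³) = 19 + 4*s³)
P(12)*M(k(7)) - 1291 = (19 + 4*12³)*(-¼*3) - 1291 = (19 + 4*1728)*(-¾) - 1291 = (19 + 6912)*(-¾) - 1291 = 6931*(-¾) - 1291 = -20793/4 - 1291 = -25957/4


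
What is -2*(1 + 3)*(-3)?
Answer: 24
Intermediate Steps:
-2*(1 + 3)*(-3) = -2*4*(-3) = -8*(-3) = 24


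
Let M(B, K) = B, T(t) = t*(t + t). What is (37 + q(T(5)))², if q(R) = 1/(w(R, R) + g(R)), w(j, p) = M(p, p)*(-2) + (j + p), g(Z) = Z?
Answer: 3426201/2500 ≈ 1370.5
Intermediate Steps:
T(t) = 2*t² (T(t) = t*(2*t) = 2*t²)
w(j, p) = j - p (w(j, p) = p*(-2) + (j + p) = -2*p + (j + p) = j - p)
q(R) = 1/R (q(R) = 1/((R - R) + R) = 1/(0 + R) = 1/R)
(37 + q(T(5)))² = (37 + 1/(2*5²))² = (37 + 1/(2*25))² = (37 + 1/50)² = (1851/50)² = 3426201/2500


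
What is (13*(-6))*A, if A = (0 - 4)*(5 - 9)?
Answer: -1248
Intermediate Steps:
A = 16 (A = -4*(-4) = 16)
(13*(-6))*A = (13*(-6))*16 = -78*16 = -1248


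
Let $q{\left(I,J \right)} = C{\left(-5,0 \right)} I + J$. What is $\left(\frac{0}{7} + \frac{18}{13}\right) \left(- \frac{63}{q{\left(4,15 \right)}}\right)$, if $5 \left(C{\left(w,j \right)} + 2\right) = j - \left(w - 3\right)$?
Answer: $- \frac{5670}{871} \approx -6.5098$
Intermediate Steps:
$C{\left(w,j \right)} = - \frac{7}{5} - \frac{w}{5} + \frac{j}{5}$ ($C{\left(w,j \right)} = -2 + \frac{j - \left(w - 3\right)}{5} = -2 + \frac{j - \left(-3 + w\right)}{5} = -2 + \frac{3 + j - w}{5} = -2 + \left(\frac{3}{5} - \frac{w}{5} + \frac{j}{5}\right) = - \frac{7}{5} - \frac{w}{5} + \frac{j}{5}$)
$q{\left(I,J \right)} = J - \frac{2 I}{5}$ ($q{\left(I,J \right)} = \left(- \frac{7}{5} - -1 + \frac{1}{5} \cdot 0\right) I + J = \left(- \frac{7}{5} + 1 + 0\right) I + J = - \frac{2 I}{5} + J = J - \frac{2 I}{5}$)
$\left(\frac{0}{7} + \frac{18}{13}\right) \left(- \frac{63}{q{\left(4,15 \right)}}\right) = \left(\frac{0}{7} + \frac{18}{13}\right) \left(- \frac{63}{15 - \frac{8}{5}}\right) = \left(0 \cdot \frac{1}{7} + 18 \cdot \frac{1}{13}\right) \left(- \frac{63}{15 - \frac{8}{5}}\right) = \left(0 + \frac{18}{13}\right) \left(- \frac{63}{\frac{67}{5}}\right) = \frac{18 \left(\left(-63\right) \frac{5}{67}\right)}{13} = \frac{18}{13} \left(- \frac{315}{67}\right) = - \frac{5670}{871}$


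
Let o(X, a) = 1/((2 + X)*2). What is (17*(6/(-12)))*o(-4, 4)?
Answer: 17/8 ≈ 2.1250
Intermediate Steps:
o(X, a) = 1/(4 + 2*X)
(17*(6/(-12)))*o(-4, 4) = (17*(6/(-12)))*(1/(2*(2 - 4))) = (17*(6*(-1/12)))*((½)/(-2)) = (17*(-½))*((½)*(-½)) = -17/2*(-¼) = 17/8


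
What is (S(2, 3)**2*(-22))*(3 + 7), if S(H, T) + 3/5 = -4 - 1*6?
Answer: -123596/5 ≈ -24719.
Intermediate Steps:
S(H, T) = -53/5 (S(H, T) = -3/5 + (-4 - 1*6) = -3/5 + (-4 - 6) = -3/5 - 10 = -53/5)
(S(2, 3)**2*(-22))*(3 + 7) = ((-53/5)**2*(-22))*(3 + 7) = ((2809/25)*(-22))*10 = -61798/25*10 = -123596/5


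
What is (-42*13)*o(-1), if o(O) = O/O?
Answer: -546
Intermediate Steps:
o(O) = 1
(-42*13)*o(-1) = -42*13*1 = -546*1 = -546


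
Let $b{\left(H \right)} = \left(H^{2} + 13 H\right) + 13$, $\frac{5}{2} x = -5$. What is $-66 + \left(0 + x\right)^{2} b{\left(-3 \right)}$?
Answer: $-134$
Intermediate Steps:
$x = -2$ ($x = \frac{2}{5} \left(-5\right) = -2$)
$b{\left(H \right)} = 13 + H^{2} + 13 H$
$-66 + \left(0 + x\right)^{2} b{\left(-3 \right)} = -66 + \left(0 - 2\right)^{2} \left(13 + \left(-3\right)^{2} + 13 \left(-3\right)\right) = -66 + \left(-2\right)^{2} \left(13 + 9 - 39\right) = -66 + 4 \left(-17\right) = -66 - 68 = -134$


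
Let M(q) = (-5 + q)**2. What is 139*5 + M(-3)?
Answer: 759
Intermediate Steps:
139*5 + M(-3) = 139*5 + (-5 - 3)**2 = 695 + (-8)**2 = 695 + 64 = 759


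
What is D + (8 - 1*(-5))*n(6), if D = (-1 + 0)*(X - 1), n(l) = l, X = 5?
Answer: 74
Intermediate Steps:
D = -4 (D = (-1 + 0)*(5 - 1) = -1*4 = -4)
D + (8 - 1*(-5))*n(6) = -4 + (8 - 1*(-5))*6 = -4 + (8 + 5)*6 = -4 + 13*6 = -4 + 78 = 74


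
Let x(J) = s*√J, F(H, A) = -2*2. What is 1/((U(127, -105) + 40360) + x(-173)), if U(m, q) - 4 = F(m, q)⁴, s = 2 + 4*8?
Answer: 10155/412546097 - 17*I*√173/825092194 ≈ 2.4615e-5 - 2.71e-7*I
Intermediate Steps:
s = 34 (s = 2 + 32 = 34)
F(H, A) = -4
x(J) = 34*√J
U(m, q) = 260 (U(m, q) = 4 + (-4)⁴ = 4 + 256 = 260)
1/((U(127, -105) + 40360) + x(-173)) = 1/((260 + 40360) + 34*√(-173)) = 1/(40620 + 34*(I*√173)) = 1/(40620 + 34*I*√173)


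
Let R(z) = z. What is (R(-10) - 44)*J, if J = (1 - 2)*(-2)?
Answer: -108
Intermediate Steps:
J = 2 (J = -1*(-2) = 2)
(R(-10) - 44)*J = (-10 - 44)*2 = -54*2 = -108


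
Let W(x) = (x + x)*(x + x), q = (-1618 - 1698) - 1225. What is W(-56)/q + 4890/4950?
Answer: -1329577/749265 ≈ -1.7745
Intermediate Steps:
q = -4541 (q = -3316 - 1225 = -4541)
W(x) = 4*x**2 (W(x) = (2*x)*(2*x) = 4*x**2)
W(-56)/q + 4890/4950 = (4*(-56)**2)/(-4541) + 4890/4950 = (4*3136)*(-1/4541) + 4890*(1/4950) = 12544*(-1/4541) + 163/165 = -12544/4541 + 163/165 = -1329577/749265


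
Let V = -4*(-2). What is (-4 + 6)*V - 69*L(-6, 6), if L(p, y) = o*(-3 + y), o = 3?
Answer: -605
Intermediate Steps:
V = 8
L(p, y) = -9 + 3*y (L(p, y) = 3*(-3 + y) = -9 + 3*y)
(-4 + 6)*V - 69*L(-6, 6) = (-4 + 6)*8 - 69*(-9 + 3*6) = 2*8 - 69*(-9 + 18) = 16 - 69*9 = 16 - 621 = -605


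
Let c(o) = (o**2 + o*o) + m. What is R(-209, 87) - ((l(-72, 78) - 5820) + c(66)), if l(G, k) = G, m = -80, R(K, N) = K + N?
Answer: -2862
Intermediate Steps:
c(o) = -80 + 2*o**2 (c(o) = (o**2 + o*o) - 80 = (o**2 + o**2) - 80 = 2*o**2 - 80 = -80 + 2*o**2)
R(-209, 87) - ((l(-72, 78) - 5820) + c(66)) = (-209 + 87) - ((-72 - 5820) + (-80 + 2*66**2)) = -122 - (-5892 + (-80 + 2*4356)) = -122 - (-5892 + (-80 + 8712)) = -122 - (-5892 + 8632) = -122 - 1*2740 = -122 - 2740 = -2862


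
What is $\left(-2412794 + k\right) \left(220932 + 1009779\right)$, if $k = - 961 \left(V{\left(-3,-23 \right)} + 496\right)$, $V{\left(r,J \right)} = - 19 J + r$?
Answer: $-4069375458564$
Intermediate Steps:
$V{\left(r,J \right)} = r - 19 J$
$k = -893730$ ($k = - 961 \left(\left(-3 - -437\right) + 496\right) = - 961 \left(\left(-3 + 437\right) + 496\right) = - 961 \left(434 + 496\right) = \left(-961\right) 930 = -893730$)
$\left(-2412794 + k\right) \left(220932 + 1009779\right) = \left(-2412794 - 893730\right) \left(220932 + 1009779\right) = \left(-3306524\right) 1230711 = -4069375458564$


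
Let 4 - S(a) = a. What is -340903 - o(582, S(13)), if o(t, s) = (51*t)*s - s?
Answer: -73774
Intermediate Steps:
S(a) = 4 - a
o(t, s) = -s + 51*s*t (o(t, s) = 51*s*t - s = -s + 51*s*t)
-340903 - o(582, S(13)) = -340903 - (4 - 1*13)*(-1 + 51*582) = -340903 - (4 - 13)*(-1 + 29682) = -340903 - (-9)*29681 = -340903 - 1*(-267129) = -340903 + 267129 = -73774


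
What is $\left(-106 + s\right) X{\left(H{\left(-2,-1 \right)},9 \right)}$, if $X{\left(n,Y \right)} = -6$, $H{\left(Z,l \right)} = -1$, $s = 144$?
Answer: $-228$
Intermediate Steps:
$\left(-106 + s\right) X{\left(H{\left(-2,-1 \right)},9 \right)} = \left(-106 + 144\right) \left(-6\right) = 38 \left(-6\right) = -228$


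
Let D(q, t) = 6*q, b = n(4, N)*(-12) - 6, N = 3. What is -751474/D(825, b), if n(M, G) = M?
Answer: -375737/2475 ≈ -151.81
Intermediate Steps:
b = -54 (b = 4*(-12) - 6 = -48 - 6 = -54)
-751474/D(825, b) = -751474/(6*825) = -751474/4950 = -751474*1/4950 = -375737/2475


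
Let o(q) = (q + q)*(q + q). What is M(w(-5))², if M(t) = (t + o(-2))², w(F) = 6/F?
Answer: 29986576/625 ≈ 47979.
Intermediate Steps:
o(q) = 4*q² (o(q) = (2*q)*(2*q) = 4*q²)
M(t) = (16 + t)² (M(t) = (t + 4*(-2)²)² = (t + 4*4)² = (t + 16)² = (16 + t)²)
M(w(-5))² = ((16 + 6/(-5))²)² = ((16 + 6*(-⅕))²)² = ((16 - 6/5)²)² = ((74/5)²)² = (5476/25)² = 29986576/625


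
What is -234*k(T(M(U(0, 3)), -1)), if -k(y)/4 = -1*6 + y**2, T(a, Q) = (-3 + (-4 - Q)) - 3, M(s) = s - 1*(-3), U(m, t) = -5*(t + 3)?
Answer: 70200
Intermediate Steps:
U(m, t) = -15 - 5*t (U(m, t) = -5*(3 + t) = -15 - 5*t)
M(s) = 3 + s (M(s) = s + 3 = 3 + s)
T(a, Q) = -10 - Q (T(a, Q) = (-7 - Q) - 3 = -10 - Q)
k(y) = 24 - 4*y**2 (k(y) = -4*(-1*6 + y**2) = -4*(-6 + y**2) = 24 - 4*y**2)
-234*k(T(M(U(0, 3)), -1)) = -234*(24 - 4*(-10 - 1*(-1))**2) = -234*(24 - 4*(-10 + 1)**2) = -234*(24 - 4*(-9)**2) = -234*(24 - 4*81) = -234*(24 - 324) = -234*(-300) = 70200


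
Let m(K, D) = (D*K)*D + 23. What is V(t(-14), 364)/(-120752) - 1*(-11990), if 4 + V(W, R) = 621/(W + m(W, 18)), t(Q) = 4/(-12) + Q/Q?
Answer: 1040980050133/86820688 ≈ 11990.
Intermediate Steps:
m(K, D) = 23 + K*D**2 (m(K, D) = K*D**2 + 23 = 23 + K*D**2)
t(Q) = 2/3 (t(Q) = 4*(-1/12) + 1 = -1/3 + 1 = 2/3)
V(W, R) = -4 + 621/(23 + 325*W) (V(W, R) = -4 + 621/(W + (23 + W*18**2)) = -4 + 621/(W + (23 + W*324)) = -4 + 621/(W + (23 + 324*W)) = -4 + 621/(23 + 325*W))
V(t(-14), 364)/(-120752) - 1*(-11990) = ((529 - 1300*2/3)/(23 + 325*(2/3)))/(-120752) - 1*(-11990) = ((529 - 2600/3)/(23 + 650/3))*(-1/120752) + 11990 = (-1013/3/(719/3))*(-1/120752) + 11990 = ((3/719)*(-1013/3))*(-1/120752) + 11990 = -1013/719*(-1/120752) + 11990 = 1013/86820688 + 11990 = 1040980050133/86820688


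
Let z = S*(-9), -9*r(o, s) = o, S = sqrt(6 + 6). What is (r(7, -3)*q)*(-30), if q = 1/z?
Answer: -35*sqrt(3)/81 ≈ -0.74842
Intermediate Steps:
S = 2*sqrt(3) (S = sqrt(12) = 2*sqrt(3) ≈ 3.4641)
r(o, s) = -o/9
z = -18*sqrt(3) (z = (2*sqrt(3))*(-9) = -18*sqrt(3) ≈ -31.177)
q = -sqrt(3)/54 (q = 1/(-18*sqrt(3)) = -sqrt(3)/54 ≈ -0.032075)
(r(7, -3)*q)*(-30) = ((-1/9*7)*(-sqrt(3)/54))*(-30) = -(-7)*sqrt(3)/486*(-30) = (7*sqrt(3)/486)*(-30) = -35*sqrt(3)/81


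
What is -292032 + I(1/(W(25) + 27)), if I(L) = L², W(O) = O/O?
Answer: -228953087/784 ≈ -2.9203e+5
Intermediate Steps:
W(O) = 1
-292032 + I(1/(W(25) + 27)) = -292032 + (1/(1 + 27))² = -292032 + (1/28)² = -292032 + 1/784 = -228953087/784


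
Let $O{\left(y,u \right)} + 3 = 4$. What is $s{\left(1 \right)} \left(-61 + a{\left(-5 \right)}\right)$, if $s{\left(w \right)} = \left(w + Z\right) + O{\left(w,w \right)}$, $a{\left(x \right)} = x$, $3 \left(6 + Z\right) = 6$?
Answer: $132$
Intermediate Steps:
$Z = -4$ ($Z = -6 + \frac{1}{3} \cdot 6 = -6 + 2 = -4$)
$O{\left(y,u \right)} = 1$ ($O{\left(y,u \right)} = -3 + 4 = 1$)
$s{\left(w \right)} = -3 + w$ ($s{\left(w \right)} = \left(w - 4\right) + 1 = \left(-4 + w\right) + 1 = -3 + w$)
$s{\left(1 \right)} \left(-61 + a{\left(-5 \right)}\right) = \left(-3 + 1\right) \left(-61 - 5\right) = \left(-2\right) \left(-66\right) = 132$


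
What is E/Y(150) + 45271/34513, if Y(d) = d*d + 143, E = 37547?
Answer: 2320930864/781477859 ≈ 2.9699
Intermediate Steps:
Y(d) = 143 + d² (Y(d) = d² + 143 = 143 + d²)
E/Y(150) + 45271/34513 = 37547/(143 + 150²) + 45271/34513 = 37547/(143 + 22500) + 45271*(1/34513) = 37547/22643 + 45271/34513 = 2320930864/781477859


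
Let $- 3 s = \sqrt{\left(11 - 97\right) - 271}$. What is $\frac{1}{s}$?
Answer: $\frac{i \sqrt{357}}{119} \approx 0.15878 i$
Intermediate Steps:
$s = - \frac{i \sqrt{357}}{3}$ ($s = - \frac{\sqrt{\left(11 - 97\right) - 271}}{3} = - \frac{\sqrt{-86 - 271}}{3} = - \frac{\sqrt{-357}}{3} = - \frac{i \sqrt{357}}{3} \approx - 6.2981 i$)
$\frac{1}{s} = \frac{1}{\left(- \frac{1}{3}\right) i \sqrt{357}} = \frac{i \sqrt{357}}{119}$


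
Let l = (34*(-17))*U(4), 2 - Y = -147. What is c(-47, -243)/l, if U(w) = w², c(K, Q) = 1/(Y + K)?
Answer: -1/943296 ≈ -1.0601e-6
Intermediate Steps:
Y = 149 (Y = 2 - 1*(-147) = 2 + 147 = 149)
c(K, Q) = 1/(149 + K)
l = -9248 (l = (34*(-17))*4² = -578*16 = -9248)
c(-47, -243)/l = 1/((149 - 47)*(-9248)) = -1/9248/102 = (1/102)*(-1/9248) = -1/943296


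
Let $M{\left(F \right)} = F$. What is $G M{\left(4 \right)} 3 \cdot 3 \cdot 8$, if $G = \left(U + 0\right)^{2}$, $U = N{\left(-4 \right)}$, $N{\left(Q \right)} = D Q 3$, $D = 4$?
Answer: $663552$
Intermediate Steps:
$N{\left(Q \right)} = 12 Q$ ($N{\left(Q \right)} = 4 Q 3 = 12 Q$)
$U = -48$ ($U = 12 \left(-4\right) = -48$)
$G = 2304$ ($G = \left(-48 + 0\right)^{2} = \left(-48\right)^{2} = 2304$)
$G M{\left(4 \right)} 3 \cdot 3 \cdot 8 = 2304 \cdot 4 \cdot 3 \cdot 3 \cdot 8 = 9216 \cdot 9 \cdot 8 = 82944 \cdot 8 = 663552$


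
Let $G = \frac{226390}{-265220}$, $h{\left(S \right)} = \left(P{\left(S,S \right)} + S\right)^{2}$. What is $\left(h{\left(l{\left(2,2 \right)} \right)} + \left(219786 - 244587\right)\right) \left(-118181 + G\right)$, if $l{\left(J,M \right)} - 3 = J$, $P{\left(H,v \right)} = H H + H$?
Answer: $\frac{36948532598348}{13261} \approx 2.7863 \cdot 10^{9}$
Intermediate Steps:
$P{\left(H,v \right)} = H + H^{2}$ ($P{\left(H,v \right)} = H^{2} + H = H + H^{2}$)
$l{\left(J,M \right)} = 3 + J$
$h{\left(S \right)} = \left(S + S \left(1 + S\right)\right)^{2}$ ($h{\left(S \right)} = \left(S \left(1 + S\right) + S\right)^{2} = \left(S + S \left(1 + S\right)\right)^{2}$)
$G = - \frac{22639}{26522}$ ($G = 226390 \left(- \frac{1}{265220}\right) = - \frac{22639}{26522} \approx -0.85359$)
$\left(h{\left(l{\left(2,2 \right)} \right)} + \left(219786 - 244587\right)\right) \left(-118181 + G\right) = \left(\left(3 + 2\right)^{2} \left(2 + \left(3 + 2\right)\right)^{2} + \left(219786 - 244587\right)\right) \left(-118181 - \frac{22639}{26522}\right) = \left(5^{2} \left(2 + 5\right)^{2} + \left(219786 - 244587\right)\right) \left(- \frac{3134419121}{26522}\right) = \left(25 \cdot 7^{2} - 24801\right) \left(- \frac{3134419121}{26522}\right) = \left(25 \cdot 49 - 24801\right) \left(- \frac{3134419121}{26522}\right) = \left(1225 - 24801\right) \left(- \frac{3134419121}{26522}\right) = \left(-23576\right) \left(- \frac{3134419121}{26522}\right) = \frac{36948532598348}{13261}$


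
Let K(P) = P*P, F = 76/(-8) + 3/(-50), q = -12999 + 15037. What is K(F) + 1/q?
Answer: 116413223/1273750 ≈ 91.394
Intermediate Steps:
q = 2038
F = -239/25 (F = 76*(-⅛) + 3*(-1/50) = -19/2 - 3/50 = -239/25 ≈ -9.5600)
K(P) = P²
K(F) + 1/q = (-239/25)² + 1/2038 = 57121/625 + 1/2038 = 116413223/1273750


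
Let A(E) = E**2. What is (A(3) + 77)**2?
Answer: 7396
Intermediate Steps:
(A(3) + 77)**2 = (3**2 + 77)**2 = (9 + 77)**2 = 86**2 = 7396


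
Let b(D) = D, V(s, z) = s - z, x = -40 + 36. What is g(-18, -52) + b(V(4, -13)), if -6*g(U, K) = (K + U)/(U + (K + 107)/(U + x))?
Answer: 2021/123 ≈ 16.431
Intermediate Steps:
x = -4
g(U, K) = -(K + U)/(6*(U + (107 + K)/(-4 + U))) (g(U, K) = -(K + U)/(6*(U + (K + 107)/(U - 4))) = -(K + U)/(6*(U + (107 + K)/(-4 + U))))
g(-18, -52) + b(V(4, -13)) = (-1*(-18)**2 + 4*(-52) + 4*(-18) - 1*(-52)*(-18))/(6*(107 - 52 + (-18)**2 - 4*(-18))) + (4 - 1*(-13)) = (-1*324 - 208 - 72 - 936)/(6*(107 - 52 + 324 + 72)) + (4 + 13) = (1/6)*(-324 - 208 - 72 - 936)/451 + 17 = (1/6)*(1/451)*(-1540) + 17 = -70/123 + 17 = 2021/123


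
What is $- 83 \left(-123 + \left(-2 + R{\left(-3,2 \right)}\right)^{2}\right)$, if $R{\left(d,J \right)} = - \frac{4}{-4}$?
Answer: $10126$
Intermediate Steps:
$R{\left(d,J \right)} = 1$ ($R{\left(d,J \right)} = \left(-4\right) \left(- \frac{1}{4}\right) = 1$)
$- 83 \left(-123 + \left(-2 + R{\left(-3,2 \right)}\right)^{2}\right) = - 83 \left(-123 + \left(-2 + 1\right)^{2}\right) = - 83 \left(-123 + \left(-1\right)^{2}\right) = - 83 \left(-123 + 1\right) = \left(-83\right) \left(-122\right) = 10126$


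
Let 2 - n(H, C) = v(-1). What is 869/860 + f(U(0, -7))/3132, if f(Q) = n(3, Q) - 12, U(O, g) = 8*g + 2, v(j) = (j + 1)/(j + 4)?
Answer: 678277/673380 ≈ 1.0073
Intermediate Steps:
v(j) = (1 + j)/(4 + j)
U(O, g) = 2 + 8*g
n(H, C) = 2 (n(H, C) = 2 - (1 - 1)/(4 - 1) = 2 - 0/3 = 2 - 1*0 = 2 + 0 = 2)
f(Q) = -10 (f(Q) = 2 - 12 = -10)
869/860 + f(U(0, -7))/3132 = 869/860 - 10/3132 = 869*(1/860) - 10*1/3132 = 869/860 - 5/1566 = 678277/673380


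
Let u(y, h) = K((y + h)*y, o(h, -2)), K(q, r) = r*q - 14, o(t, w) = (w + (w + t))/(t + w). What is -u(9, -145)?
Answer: 61478/49 ≈ 1254.7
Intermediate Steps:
o(t, w) = (t + 2*w)/(t + w) (o(t, w) = (w + (t + w))/(t + w) = (t + 2*w)/(t + w))
K(q, r) = -14 + q*r (K(q, r) = q*r - 14 = -14 + q*r)
u(y, h) = -14 + y*(-4 + h)*(h + y)/(-2 + h) (u(y, h) = -14 + ((y + h)*y)*((h + 2*(-2))/(h - 2)) = -14 + ((h + y)*y)*((h - 4)/(-2 + h)) = -14 + (y*(h + y))*((-4 + h)/(-2 + h)) = -14 + y*(-4 + h)*(h + y)/(-2 + h))
-u(9, -145) = -(28 - 14*(-145) + 9*(-4 - 145)*(-145 + 9))/(-2 - 145) = -(28 + 2030 + 9*(-149)*(-136))/(-147) = -(-1)*(28 + 2030 + 182376)/147 = -(-1)*184434/147 = -1*(-61478/49) = 61478/49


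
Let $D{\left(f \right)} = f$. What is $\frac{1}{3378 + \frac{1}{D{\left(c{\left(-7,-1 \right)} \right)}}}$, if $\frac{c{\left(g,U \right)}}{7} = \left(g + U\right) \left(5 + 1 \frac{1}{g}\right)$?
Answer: $\frac{272}{918815} \approx 0.00029603$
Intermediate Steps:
$c{\left(g,U \right)} = 7 \left(5 + \frac{1}{g}\right) \left(U + g\right)$ ($c{\left(g,U \right)} = 7 \left(g + U\right) \left(5 + 1 \frac{1}{g}\right) = 7 \left(U + g\right) \left(5 + \frac{1}{g}\right) = 7 \left(5 + \frac{1}{g}\right) \left(U + g\right)$)
$\frac{1}{3378 + \frac{1}{D{\left(c{\left(-7,-1 \right)} \right)}}} = \frac{1}{3378 + \frac{1}{7 + 35 \left(-1\right) + 35 \left(-7\right) + 7 \left(-1\right) \frac{1}{-7}}} = \frac{1}{3378 + \frac{1}{7 - 35 - 245 + 7 \left(-1\right) \left(- \frac{1}{7}\right)}} = \frac{1}{3378 + \frac{1}{7 - 35 - 245 + 1}} = \frac{1}{3378 + \frac{1}{-272}} = \frac{1}{3378 - \frac{1}{272}} = \frac{1}{\frac{918815}{272}} = \frac{272}{918815}$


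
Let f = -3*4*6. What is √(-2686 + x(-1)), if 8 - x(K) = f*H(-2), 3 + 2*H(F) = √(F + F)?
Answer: √(-2786 + 72*I) ≈ 0.682 + 52.787*I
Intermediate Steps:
H(F) = -3/2 + √2*√F/2 (H(F) = -3/2 + √(F + F)/2 = -3/2 + √(2*F)/2 = -3/2 + (√2*√F)/2 = -3/2 + √2*√F/2)
f = -72 (f = -12*6 = -72)
x(K) = -100 + 72*I (x(K) = 8 - (-72)*(-3/2 + √2*√(-2)/2) = 8 - (-72)*(-3/2 + √2*(I*√2)/2) = 8 - (-72)*(-3/2 + I) = 8 - (108 - 72*I) = 8 + (-108 + 72*I) = -100 + 72*I)
√(-2686 + x(-1)) = √(-2686 + (-100 + 72*I)) = √(-2786 + 72*I)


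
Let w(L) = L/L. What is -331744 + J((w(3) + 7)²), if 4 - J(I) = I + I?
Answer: -331868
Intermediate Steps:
w(L) = 1
J(I) = 4 - 2*I (J(I) = 4 - (I + I) = 4 - 2*I)
-331744 + J((w(3) + 7)²) = -331744 + (4 - 2*(1 + 7)²) = -331744 + (4 - 2*8²) = -331744 + (4 - 2*64) = -331744 + (4 - 128) = -331744 - 124 = -331868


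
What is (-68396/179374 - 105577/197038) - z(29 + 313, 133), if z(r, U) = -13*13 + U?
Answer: 619975705893/17671747106 ≈ 35.083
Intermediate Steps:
z(r, U) = -169 + U
(-68396/179374 - 105577/197038) - z(29 + 313, 133) = (-68396/179374 - 105577/197038) - (-169 + 133) = (-68396*1/179374 - 105577*1/197038) - 1*(-36) = (-34198/89687 - 105577/197038) + 36 = -16207189923/17671747106 + 36 = 619975705893/17671747106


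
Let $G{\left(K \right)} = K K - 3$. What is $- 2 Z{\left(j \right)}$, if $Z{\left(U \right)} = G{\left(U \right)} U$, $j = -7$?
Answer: $644$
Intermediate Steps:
$G{\left(K \right)} = -3 + K^{2}$ ($G{\left(K \right)} = K^{2} - 3 = -3 + K^{2}$)
$Z{\left(U \right)} = U \left(-3 + U^{2}\right)$ ($Z{\left(U \right)} = \left(-3 + U^{2}\right) U = U \left(-3 + U^{2}\right)$)
$- 2 Z{\left(j \right)} = - 2 \left(- 7 \left(-3 + \left(-7\right)^{2}\right)\right) = - 2 \left(- 7 \left(-3 + 49\right)\right) = - 2 \left(\left(-7\right) 46\right) = \left(-2\right) \left(-322\right) = 644$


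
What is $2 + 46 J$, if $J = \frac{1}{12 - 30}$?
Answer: $- \frac{5}{9} \approx -0.55556$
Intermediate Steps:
$J = - \frac{1}{18}$ ($J = \frac{1}{-18} = - \frac{1}{18} \approx -0.055556$)
$2 + 46 J = 2 + 46 \left(- \frac{1}{18}\right) = 2 - \frac{23}{9} = - \frac{5}{9}$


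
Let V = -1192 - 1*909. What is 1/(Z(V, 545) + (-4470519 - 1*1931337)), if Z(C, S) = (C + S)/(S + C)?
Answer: -1/6401855 ≈ -1.5620e-7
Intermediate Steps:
V = -2101 (V = -1192 - 909 = -2101)
Z(C, S) = 1 (Z(C, S) = (C + S)/(C + S) = 1)
1/(Z(V, 545) + (-4470519 - 1*1931337)) = 1/(1 + (-4470519 - 1*1931337)) = 1/(1 + (-4470519 - 1931337)) = 1/(1 - 6401856) = 1/(-6401855) = -1/6401855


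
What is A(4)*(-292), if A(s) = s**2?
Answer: -4672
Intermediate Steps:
A(4)*(-292) = 4**2*(-292) = 16*(-292) = -4672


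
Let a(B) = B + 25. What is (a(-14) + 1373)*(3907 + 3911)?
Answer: 10820112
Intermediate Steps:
a(B) = 25 + B
(a(-14) + 1373)*(3907 + 3911) = ((25 - 14) + 1373)*(3907 + 3911) = (11 + 1373)*7818 = 1384*7818 = 10820112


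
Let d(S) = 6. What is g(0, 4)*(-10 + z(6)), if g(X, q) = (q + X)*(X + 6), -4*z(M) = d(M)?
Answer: -276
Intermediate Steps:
z(M) = -3/2 (z(M) = -¼*6 = -3/2)
g(X, q) = (6 + X)*(X + q) (g(X, q) = (X + q)*(6 + X) = (6 + X)*(X + q))
g(0, 4)*(-10 + z(6)) = (0² + 6*0 + 6*4 + 0*4)*(-10 - 3/2) = (0 + 0 + 24 + 0)*(-23/2) = 24*(-23/2) = -276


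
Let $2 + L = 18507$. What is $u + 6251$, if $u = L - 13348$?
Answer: $11408$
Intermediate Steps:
$L = 18505$ ($L = -2 + 18507 = 18505$)
$u = 5157$ ($u = 18505 - 13348 = 5157$)
$u + 6251 = 5157 + 6251 = 11408$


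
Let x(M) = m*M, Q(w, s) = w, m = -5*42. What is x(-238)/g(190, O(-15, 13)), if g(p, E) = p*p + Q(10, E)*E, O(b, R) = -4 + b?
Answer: 238/171 ≈ 1.3918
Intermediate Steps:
m = -210
x(M) = -210*M
g(p, E) = p**2 + 10*E (g(p, E) = p*p + 10*E = p**2 + 10*E)
x(-238)/g(190, O(-15, 13)) = (-210*(-238))/(190**2 + 10*(-4 - 15)) = 49980/(36100 + 10*(-19)) = 49980/(36100 - 190) = 49980/35910 = 49980*(1/35910) = 238/171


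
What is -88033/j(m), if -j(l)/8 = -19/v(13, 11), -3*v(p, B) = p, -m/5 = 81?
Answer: 1144429/456 ≈ 2509.7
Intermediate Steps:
m = -405 (m = -5*81 = -405)
v(p, B) = -p/3
j(l) = -456/13 (j(l) = -(-152)/((-1/3*13)) = -(-152)/(-13/3) = -(-152)*(-3)/13 = -8*57/13 = -456/13)
-88033/j(m) = -88033/(-456/13) = -88033*(-13/456) = 1144429/456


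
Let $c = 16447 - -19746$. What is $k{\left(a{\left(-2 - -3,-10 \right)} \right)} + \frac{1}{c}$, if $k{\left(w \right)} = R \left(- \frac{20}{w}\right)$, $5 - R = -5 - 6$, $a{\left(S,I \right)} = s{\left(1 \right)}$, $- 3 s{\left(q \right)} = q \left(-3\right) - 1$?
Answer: $- \frac{8686319}{36193} \approx -240.0$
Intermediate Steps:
$c = 36193$ ($c = 16447 + 19746 = 36193$)
$s{\left(q \right)} = \frac{1}{3} + q$ ($s{\left(q \right)} = - \frac{q \left(-3\right) - 1}{3} = - \frac{- 3 q - 1}{3} = - \frac{-1 - 3 q}{3} = \frac{1}{3} + q$)
$a{\left(S,I \right)} = \frac{4}{3}$ ($a{\left(S,I \right)} = \frac{1}{3} + 1 = \frac{4}{3}$)
$R = 16$ ($R = 5 - \left(-5 - 6\right) = 5 - -11 = 5 + 11 = 16$)
$k{\left(w \right)} = - \frac{320}{w}$ ($k{\left(w \right)} = 16 \left(- \frac{20}{w}\right) = - \frac{320}{w}$)
$k{\left(a{\left(-2 - -3,-10 \right)} \right)} + \frac{1}{c} = - \frac{320}{\frac{4}{3}} + \frac{1}{36193} = \left(-320\right) \frac{3}{4} + \frac{1}{36193} = -240 + \frac{1}{36193} = - \frac{8686319}{36193}$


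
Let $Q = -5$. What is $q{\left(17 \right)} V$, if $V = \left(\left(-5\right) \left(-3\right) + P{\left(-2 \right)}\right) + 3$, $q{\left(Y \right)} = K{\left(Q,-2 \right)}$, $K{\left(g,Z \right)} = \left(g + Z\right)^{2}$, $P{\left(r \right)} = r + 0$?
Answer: $784$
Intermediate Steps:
$P{\left(r \right)} = r$
$K{\left(g,Z \right)} = \left(Z + g\right)^{2}$
$q{\left(Y \right)} = 49$ ($q{\left(Y \right)} = \left(-2 - 5\right)^{2} = \left(-7\right)^{2} = 49$)
$V = 16$ ($V = \left(\left(-5\right) \left(-3\right) - 2\right) + 3 = \left(15 - 2\right) + 3 = 13 + 3 = 16$)
$q{\left(17 \right)} V = 49 \cdot 16 = 784$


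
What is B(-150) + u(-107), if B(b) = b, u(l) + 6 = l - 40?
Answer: -303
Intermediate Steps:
u(l) = -46 + l (u(l) = -6 + (l - 40) = -6 + (-40 + l) = -46 + l)
B(-150) + u(-107) = -150 + (-46 - 107) = -150 - 153 = -303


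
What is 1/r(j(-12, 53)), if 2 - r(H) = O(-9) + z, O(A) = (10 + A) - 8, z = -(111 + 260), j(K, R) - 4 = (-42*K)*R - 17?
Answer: 1/380 ≈ 0.0026316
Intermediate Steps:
j(K, R) = -13 - 42*K*R (j(K, R) = 4 + ((-42*K)*R - 17) = 4 + (-42*K*R - 17) = 4 + (-17 - 42*K*R) = -13 - 42*K*R)
z = -371 (z = -1*371 = -371)
O(A) = 2 + A
r(H) = 380 (r(H) = 2 - ((2 - 9) - 371) = 2 - (-7 - 371) = 2 - 1*(-378) = 2 + 378 = 380)
1/r(j(-12, 53)) = 1/380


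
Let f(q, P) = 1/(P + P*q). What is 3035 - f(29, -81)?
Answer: 7375051/2430 ≈ 3035.0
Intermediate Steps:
3035 - f(29, -81) = 3035 - 1/((-81)*(1 + 29)) = 3035 - (-1)/(81*30) = 3035 - 1*(-1/2430) = 3035 + 1/2430 = 7375051/2430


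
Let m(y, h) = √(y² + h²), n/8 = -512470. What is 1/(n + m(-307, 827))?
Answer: -2049880/8404015639711 - √778178/16808031279422 ≈ -2.4397e-7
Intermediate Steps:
n = -4099760 (n = 8*(-512470) = -4099760)
m(y, h) = √(h² + y²)
1/(n + m(-307, 827)) = 1/(-4099760 + √(827² + (-307)²)) = 1/(-4099760 + √(683929 + 94249)) = 1/(-4099760 + √778178)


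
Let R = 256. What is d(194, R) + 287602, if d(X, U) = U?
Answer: 287858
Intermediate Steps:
d(194, R) + 287602 = 256 + 287602 = 287858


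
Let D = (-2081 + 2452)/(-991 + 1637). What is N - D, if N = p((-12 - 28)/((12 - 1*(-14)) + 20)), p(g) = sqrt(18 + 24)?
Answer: -371/646 + sqrt(42) ≈ 5.9064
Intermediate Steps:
p(g) = sqrt(42)
N = sqrt(42) ≈ 6.4807
D = 371/646 ≈ 0.57430
N - D = sqrt(42) - 1*371/646 = sqrt(42) - 371/646 = -371/646 + sqrt(42)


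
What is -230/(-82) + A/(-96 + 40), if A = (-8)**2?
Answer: 477/287 ≈ 1.6620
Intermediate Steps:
A = 64
-230/(-82) + A/(-96 + 40) = -230/(-82) + 64/(-96 + 40) = -230*(-1/82) + 64/(-56) = 115/41 + 64*(-1/56) = 115/41 - 8/7 = 477/287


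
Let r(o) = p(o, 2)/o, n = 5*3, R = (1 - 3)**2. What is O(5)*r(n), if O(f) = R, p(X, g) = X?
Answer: 4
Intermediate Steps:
R = 4 (R = (-2)**2 = 4)
O(f) = 4
n = 15
r(o) = 1 (r(o) = o/o = 1)
O(5)*r(n) = 4*1 = 4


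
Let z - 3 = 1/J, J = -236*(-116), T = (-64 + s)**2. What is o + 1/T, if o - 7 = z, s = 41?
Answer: 144846945/14481904 ≈ 10.002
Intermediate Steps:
T = 529 (T = (-64 + 41)**2 = (-23)**2 = 529)
J = 27376
z = 82129/27376 (z = 3 + 1/27376 = 82129/27376 ≈ 3.0000)
o = 273761/27376 (o = 7 + 82129/27376 = 273761/27376 ≈ 10.000)
o + 1/T = 273761/27376 + 1/529 = 144846945/14481904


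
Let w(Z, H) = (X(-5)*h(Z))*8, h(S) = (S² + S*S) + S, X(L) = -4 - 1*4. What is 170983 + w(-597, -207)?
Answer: -45411161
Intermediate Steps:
X(L) = -8 (X(L) = -4 - 4 = -8)
h(S) = S + 2*S² (h(S) = (S² + S²) + S = 2*S² + S = S + 2*S²)
w(Z, H) = -64*Z*(1 + 2*Z) (w(Z, H) = -8*Z*(1 + 2*Z)*8 = -64*Z*(1 + 2*Z))
170983 + w(-597, -207) = 170983 - 64*(-597)*(1 + 2*(-597)) = 170983 - 64*(-597)*(1 - 1194) = 170983 - 64*(-597)*(-1193) = 170983 - 45582144 = -45411161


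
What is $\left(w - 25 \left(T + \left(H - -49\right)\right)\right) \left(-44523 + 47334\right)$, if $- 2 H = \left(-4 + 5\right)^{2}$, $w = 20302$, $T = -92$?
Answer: $\frac{120251769}{2} \approx 6.0126 \cdot 10^{7}$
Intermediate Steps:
$H = - \frac{1}{2}$ ($H = - \frac{\left(-4 + 5\right)^{2}}{2} = - \frac{1^{2}}{2} = \left(- \frac{1}{2}\right) 1 = - \frac{1}{2} \approx -0.5$)
$\left(w - 25 \left(T + \left(H - -49\right)\right)\right) \left(-44523 + 47334\right) = \left(20302 - 25 \left(-92 - - \frac{97}{2}\right)\right) \left(-44523 + 47334\right) = \left(20302 - 25 \left(-92 + \left(- \frac{1}{2} + 49\right)\right)\right) 2811 = \left(20302 - 25 \left(-92 + \frac{97}{2}\right)\right) 2811 = \left(20302 - - \frac{2175}{2}\right) 2811 = \left(20302 + \frac{2175}{2}\right) 2811 = \frac{42779}{2} \cdot 2811 = \frac{120251769}{2}$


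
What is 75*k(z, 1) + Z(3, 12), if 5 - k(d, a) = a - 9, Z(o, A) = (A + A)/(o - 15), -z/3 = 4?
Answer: 973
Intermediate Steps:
z = -12 (z = -3*4 = -12)
Z(o, A) = 2*A/(-15 + o) (Z(o, A) = (2*A)/(-15 + o) = 2*A/(-15 + o))
k(d, a) = 14 - a (k(d, a) = 5 - (a - 9) = 5 - (-9 + a) = 5 + (9 - a) = 14 - a)
75*k(z, 1) + Z(3, 12) = 75*(14 - 1*1) + 2*12/(-15 + 3) = 75*(14 - 1) + 2*12/(-12) = 75*13 + 2*12*(-1/12) = 975 - 2 = 973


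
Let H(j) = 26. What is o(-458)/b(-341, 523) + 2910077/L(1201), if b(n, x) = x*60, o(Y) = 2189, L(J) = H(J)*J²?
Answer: 86705513387/588413063940 ≈ 0.14735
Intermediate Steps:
L(J) = 26*J²
b(n, x) = 60*x
o(-458)/b(-341, 523) + 2910077/L(1201) = 2189/((60*523)) + 2910077/((26*1201²)) = 2189/31380 + 2910077/((26*1442401)) = 2189*(1/31380) + 2910077/37502426 = 2189/31380 + 2910077*(1/37502426) = 2189/31380 + 2910077/37502426 = 86705513387/588413063940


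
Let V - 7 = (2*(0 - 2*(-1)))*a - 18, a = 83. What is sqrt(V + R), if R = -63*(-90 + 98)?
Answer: I*sqrt(183) ≈ 13.528*I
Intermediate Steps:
R = -504 (R = -63*8 = -504)
V = 321 (V = 7 + ((2*(0 - 2*(-1)))*83 - 18) = 7 + ((2*(0 + 2))*83 - 18) = 7 + ((2*2)*83 - 18) = 7 + (4*83 - 18) = 7 + (332 - 18) = 7 + 314 = 321)
sqrt(V + R) = sqrt(321 - 504) = sqrt(-183) = I*sqrt(183)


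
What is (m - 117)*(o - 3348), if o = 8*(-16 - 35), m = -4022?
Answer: 15546084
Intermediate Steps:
o = -408 (o = 8*(-51) = -408)
(m - 117)*(o - 3348) = (-4022 - 117)*(-408 - 3348) = -4139*(-3756) = 15546084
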